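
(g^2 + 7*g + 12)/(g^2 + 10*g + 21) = (g + 4)/(g + 7)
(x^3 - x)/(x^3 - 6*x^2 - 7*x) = (x - 1)/(x - 7)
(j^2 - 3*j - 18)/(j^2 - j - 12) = (j - 6)/(j - 4)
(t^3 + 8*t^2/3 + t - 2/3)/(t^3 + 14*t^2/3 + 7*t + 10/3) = (3*t - 1)/(3*t + 5)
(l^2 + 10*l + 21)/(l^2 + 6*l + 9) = (l + 7)/(l + 3)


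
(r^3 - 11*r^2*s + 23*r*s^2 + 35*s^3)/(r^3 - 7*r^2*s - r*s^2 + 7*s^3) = (r - 5*s)/(r - s)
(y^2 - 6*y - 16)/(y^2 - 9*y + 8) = (y + 2)/(y - 1)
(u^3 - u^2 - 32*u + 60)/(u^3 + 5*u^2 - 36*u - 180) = (u^2 - 7*u + 10)/(u^2 - u - 30)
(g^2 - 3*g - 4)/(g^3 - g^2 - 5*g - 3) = (g - 4)/(g^2 - 2*g - 3)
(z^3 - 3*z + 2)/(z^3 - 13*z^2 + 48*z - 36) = (z^2 + z - 2)/(z^2 - 12*z + 36)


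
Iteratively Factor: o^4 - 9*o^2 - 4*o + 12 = (o + 2)*(o^3 - 2*o^2 - 5*o + 6) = (o + 2)^2*(o^2 - 4*o + 3) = (o - 3)*(o + 2)^2*(o - 1)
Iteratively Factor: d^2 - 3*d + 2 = (d - 1)*(d - 2)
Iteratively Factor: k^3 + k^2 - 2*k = (k)*(k^2 + k - 2) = k*(k + 2)*(k - 1)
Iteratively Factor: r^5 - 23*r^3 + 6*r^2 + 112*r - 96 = (r - 4)*(r^4 + 4*r^3 - 7*r^2 - 22*r + 24) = (r - 4)*(r + 3)*(r^3 + r^2 - 10*r + 8) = (r - 4)*(r - 2)*(r + 3)*(r^2 + 3*r - 4) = (r - 4)*(r - 2)*(r - 1)*(r + 3)*(r + 4)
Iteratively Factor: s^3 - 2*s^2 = (s)*(s^2 - 2*s) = s*(s - 2)*(s)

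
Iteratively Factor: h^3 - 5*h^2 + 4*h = (h - 4)*(h^2 - h) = h*(h - 4)*(h - 1)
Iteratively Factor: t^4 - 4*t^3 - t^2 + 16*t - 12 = (t + 2)*(t^3 - 6*t^2 + 11*t - 6) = (t - 1)*(t + 2)*(t^2 - 5*t + 6) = (t - 3)*(t - 1)*(t + 2)*(t - 2)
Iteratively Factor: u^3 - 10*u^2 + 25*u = (u - 5)*(u^2 - 5*u) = (u - 5)^2*(u)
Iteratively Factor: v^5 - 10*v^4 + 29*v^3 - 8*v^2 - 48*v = (v - 4)*(v^4 - 6*v^3 + 5*v^2 + 12*v) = v*(v - 4)*(v^3 - 6*v^2 + 5*v + 12) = v*(v - 4)^2*(v^2 - 2*v - 3) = v*(v - 4)^2*(v + 1)*(v - 3)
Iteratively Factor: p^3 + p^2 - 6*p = (p)*(p^2 + p - 6) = p*(p + 3)*(p - 2)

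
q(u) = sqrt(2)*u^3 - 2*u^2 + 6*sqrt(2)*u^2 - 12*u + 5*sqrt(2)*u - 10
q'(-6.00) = 69.98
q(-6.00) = -52.43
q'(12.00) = 761.66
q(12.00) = 3308.49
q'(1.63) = 27.49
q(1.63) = 5.32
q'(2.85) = 66.50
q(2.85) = 61.37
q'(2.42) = 51.31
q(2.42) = 36.10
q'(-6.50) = 90.01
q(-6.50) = -92.34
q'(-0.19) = -7.24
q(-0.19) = -8.84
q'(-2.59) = -10.06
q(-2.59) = 21.70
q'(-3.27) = -1.98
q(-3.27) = 26.01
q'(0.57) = 3.84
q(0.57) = -10.44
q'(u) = 3*sqrt(2)*u^2 - 4*u + 12*sqrt(2)*u - 12 + 5*sqrt(2)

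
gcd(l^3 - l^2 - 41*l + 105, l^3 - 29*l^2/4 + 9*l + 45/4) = l^2 - 8*l + 15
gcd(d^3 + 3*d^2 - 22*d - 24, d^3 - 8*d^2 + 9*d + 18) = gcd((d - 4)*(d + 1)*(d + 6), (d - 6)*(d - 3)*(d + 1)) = d + 1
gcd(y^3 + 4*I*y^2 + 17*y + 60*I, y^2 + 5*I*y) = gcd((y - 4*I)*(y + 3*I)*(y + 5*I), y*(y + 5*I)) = y + 5*I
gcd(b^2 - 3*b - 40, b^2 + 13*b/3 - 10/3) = b + 5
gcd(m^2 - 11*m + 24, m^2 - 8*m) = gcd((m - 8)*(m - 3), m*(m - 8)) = m - 8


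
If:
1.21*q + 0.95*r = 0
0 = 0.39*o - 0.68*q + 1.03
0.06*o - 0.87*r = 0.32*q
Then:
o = -2.33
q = 0.18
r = -0.23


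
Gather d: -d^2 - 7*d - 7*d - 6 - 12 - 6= -d^2 - 14*d - 24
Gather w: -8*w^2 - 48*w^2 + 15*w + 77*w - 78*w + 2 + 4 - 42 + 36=-56*w^2 + 14*w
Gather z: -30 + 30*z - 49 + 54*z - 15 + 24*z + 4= 108*z - 90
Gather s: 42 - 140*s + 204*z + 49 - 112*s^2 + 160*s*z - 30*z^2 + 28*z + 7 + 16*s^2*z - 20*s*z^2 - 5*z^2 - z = s^2*(16*z - 112) + s*(-20*z^2 + 160*z - 140) - 35*z^2 + 231*z + 98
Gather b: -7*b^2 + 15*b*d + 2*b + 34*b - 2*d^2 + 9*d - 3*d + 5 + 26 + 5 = -7*b^2 + b*(15*d + 36) - 2*d^2 + 6*d + 36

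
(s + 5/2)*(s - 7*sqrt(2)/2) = s^2 - 7*sqrt(2)*s/2 + 5*s/2 - 35*sqrt(2)/4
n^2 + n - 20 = (n - 4)*(n + 5)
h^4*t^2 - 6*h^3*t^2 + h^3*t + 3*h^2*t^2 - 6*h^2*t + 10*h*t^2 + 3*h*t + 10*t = (h - 5)*(h - 2)*(h*t + 1)*(h*t + t)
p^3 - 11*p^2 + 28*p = p*(p - 7)*(p - 4)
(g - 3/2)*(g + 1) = g^2 - g/2 - 3/2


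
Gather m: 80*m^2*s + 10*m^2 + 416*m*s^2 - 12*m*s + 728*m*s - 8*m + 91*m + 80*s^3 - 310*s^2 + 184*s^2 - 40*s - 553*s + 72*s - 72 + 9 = m^2*(80*s + 10) + m*(416*s^2 + 716*s + 83) + 80*s^3 - 126*s^2 - 521*s - 63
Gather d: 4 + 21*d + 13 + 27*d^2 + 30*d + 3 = 27*d^2 + 51*d + 20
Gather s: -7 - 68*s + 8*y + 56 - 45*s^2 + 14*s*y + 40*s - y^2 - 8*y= -45*s^2 + s*(14*y - 28) - y^2 + 49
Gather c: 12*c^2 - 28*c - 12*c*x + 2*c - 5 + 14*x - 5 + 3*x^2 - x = 12*c^2 + c*(-12*x - 26) + 3*x^2 + 13*x - 10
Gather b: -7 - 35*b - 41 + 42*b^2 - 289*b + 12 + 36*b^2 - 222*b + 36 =78*b^2 - 546*b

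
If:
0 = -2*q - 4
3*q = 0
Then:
No Solution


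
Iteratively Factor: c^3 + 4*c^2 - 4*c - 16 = (c - 2)*(c^2 + 6*c + 8) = (c - 2)*(c + 2)*(c + 4)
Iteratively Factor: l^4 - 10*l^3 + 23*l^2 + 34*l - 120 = (l - 5)*(l^3 - 5*l^2 - 2*l + 24) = (l - 5)*(l - 3)*(l^2 - 2*l - 8) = (l - 5)*(l - 3)*(l + 2)*(l - 4)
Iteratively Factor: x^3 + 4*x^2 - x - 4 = (x - 1)*(x^2 + 5*x + 4) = (x - 1)*(x + 1)*(x + 4)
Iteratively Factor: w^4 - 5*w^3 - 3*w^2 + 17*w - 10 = (w - 1)*(w^3 - 4*w^2 - 7*w + 10) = (w - 1)^2*(w^2 - 3*w - 10) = (w - 5)*(w - 1)^2*(w + 2)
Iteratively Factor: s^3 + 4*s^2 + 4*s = (s + 2)*(s^2 + 2*s) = s*(s + 2)*(s + 2)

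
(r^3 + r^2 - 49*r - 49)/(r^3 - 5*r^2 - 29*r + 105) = (r^2 + 8*r + 7)/(r^2 + 2*r - 15)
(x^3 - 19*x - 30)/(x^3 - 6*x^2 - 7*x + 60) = (x + 2)/(x - 4)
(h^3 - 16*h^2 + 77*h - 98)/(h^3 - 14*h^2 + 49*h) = (h - 2)/h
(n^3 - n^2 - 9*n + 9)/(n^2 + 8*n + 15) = (n^2 - 4*n + 3)/(n + 5)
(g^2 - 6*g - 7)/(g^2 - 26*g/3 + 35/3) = 3*(g + 1)/(3*g - 5)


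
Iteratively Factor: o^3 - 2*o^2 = (o)*(o^2 - 2*o) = o*(o - 2)*(o)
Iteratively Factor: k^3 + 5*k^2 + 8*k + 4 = (k + 1)*(k^2 + 4*k + 4) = (k + 1)*(k + 2)*(k + 2)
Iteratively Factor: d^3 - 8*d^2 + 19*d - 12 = (d - 1)*(d^2 - 7*d + 12) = (d - 3)*(d - 1)*(d - 4)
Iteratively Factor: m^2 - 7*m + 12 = (m - 4)*(m - 3)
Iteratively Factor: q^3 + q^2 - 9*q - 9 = (q + 1)*(q^2 - 9) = (q - 3)*(q + 1)*(q + 3)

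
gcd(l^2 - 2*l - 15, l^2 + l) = 1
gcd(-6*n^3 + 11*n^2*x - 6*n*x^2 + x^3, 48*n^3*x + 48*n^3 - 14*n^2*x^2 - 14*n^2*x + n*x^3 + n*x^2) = 1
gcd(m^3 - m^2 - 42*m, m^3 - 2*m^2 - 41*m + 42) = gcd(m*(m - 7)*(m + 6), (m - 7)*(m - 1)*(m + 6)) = m^2 - m - 42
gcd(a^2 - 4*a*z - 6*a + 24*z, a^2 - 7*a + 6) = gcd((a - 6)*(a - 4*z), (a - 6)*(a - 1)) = a - 6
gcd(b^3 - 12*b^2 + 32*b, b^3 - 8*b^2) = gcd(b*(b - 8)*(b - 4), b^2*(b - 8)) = b^2 - 8*b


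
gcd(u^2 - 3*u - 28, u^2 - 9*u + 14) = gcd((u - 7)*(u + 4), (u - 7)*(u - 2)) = u - 7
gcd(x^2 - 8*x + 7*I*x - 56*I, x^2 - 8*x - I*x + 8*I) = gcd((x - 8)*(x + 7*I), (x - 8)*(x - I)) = x - 8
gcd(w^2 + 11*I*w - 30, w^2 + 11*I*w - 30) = w^2 + 11*I*w - 30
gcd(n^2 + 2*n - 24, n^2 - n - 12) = n - 4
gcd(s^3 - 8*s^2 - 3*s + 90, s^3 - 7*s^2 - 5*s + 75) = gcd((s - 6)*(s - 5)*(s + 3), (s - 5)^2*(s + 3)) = s^2 - 2*s - 15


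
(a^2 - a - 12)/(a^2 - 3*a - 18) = (a - 4)/(a - 6)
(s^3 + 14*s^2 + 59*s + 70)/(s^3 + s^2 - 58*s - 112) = (s + 5)/(s - 8)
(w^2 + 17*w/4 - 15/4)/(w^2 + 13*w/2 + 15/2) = (4*w - 3)/(2*(2*w + 3))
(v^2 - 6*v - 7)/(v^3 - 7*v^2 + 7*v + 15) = (v - 7)/(v^2 - 8*v + 15)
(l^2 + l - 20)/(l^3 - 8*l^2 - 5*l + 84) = (l + 5)/(l^2 - 4*l - 21)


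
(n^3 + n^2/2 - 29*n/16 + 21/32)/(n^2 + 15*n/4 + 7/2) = (8*n^2 - 10*n + 3)/(8*(n + 2))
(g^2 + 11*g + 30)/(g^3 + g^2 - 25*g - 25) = (g + 6)/(g^2 - 4*g - 5)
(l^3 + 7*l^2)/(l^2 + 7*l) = l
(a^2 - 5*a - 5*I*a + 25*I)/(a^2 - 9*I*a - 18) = (-a^2 + 5*a + 5*I*a - 25*I)/(-a^2 + 9*I*a + 18)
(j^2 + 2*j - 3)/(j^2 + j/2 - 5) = 2*(j^2 + 2*j - 3)/(2*j^2 + j - 10)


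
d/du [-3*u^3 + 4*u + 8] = 4 - 9*u^2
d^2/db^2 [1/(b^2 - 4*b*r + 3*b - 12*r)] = 2*(-b^2 + 4*b*r - 3*b + 12*r + (2*b - 4*r + 3)^2)/(b^2 - 4*b*r + 3*b - 12*r)^3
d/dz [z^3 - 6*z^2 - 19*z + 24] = 3*z^2 - 12*z - 19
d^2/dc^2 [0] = 0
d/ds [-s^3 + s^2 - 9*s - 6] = -3*s^2 + 2*s - 9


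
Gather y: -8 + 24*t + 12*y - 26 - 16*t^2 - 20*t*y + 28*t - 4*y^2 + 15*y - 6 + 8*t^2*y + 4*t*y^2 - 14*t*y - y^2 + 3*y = -16*t^2 + 52*t + y^2*(4*t - 5) + y*(8*t^2 - 34*t + 30) - 40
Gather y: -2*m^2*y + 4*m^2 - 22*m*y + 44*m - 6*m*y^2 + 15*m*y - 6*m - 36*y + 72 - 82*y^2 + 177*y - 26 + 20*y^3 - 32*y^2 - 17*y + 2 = 4*m^2 + 38*m + 20*y^3 + y^2*(-6*m - 114) + y*(-2*m^2 - 7*m + 124) + 48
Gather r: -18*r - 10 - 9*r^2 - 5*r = -9*r^2 - 23*r - 10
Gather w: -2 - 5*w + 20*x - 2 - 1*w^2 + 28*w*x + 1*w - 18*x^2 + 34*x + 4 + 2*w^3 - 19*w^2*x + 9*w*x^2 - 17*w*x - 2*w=2*w^3 + w^2*(-19*x - 1) + w*(9*x^2 + 11*x - 6) - 18*x^2 + 54*x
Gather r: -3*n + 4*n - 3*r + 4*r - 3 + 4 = n + r + 1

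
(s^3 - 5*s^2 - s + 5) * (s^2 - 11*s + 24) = s^5 - 16*s^4 + 78*s^3 - 104*s^2 - 79*s + 120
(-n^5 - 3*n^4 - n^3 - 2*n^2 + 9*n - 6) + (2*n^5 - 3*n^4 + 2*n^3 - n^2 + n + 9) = n^5 - 6*n^4 + n^3 - 3*n^2 + 10*n + 3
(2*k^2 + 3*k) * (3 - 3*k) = -6*k^3 - 3*k^2 + 9*k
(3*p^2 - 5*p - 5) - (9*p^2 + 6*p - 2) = -6*p^2 - 11*p - 3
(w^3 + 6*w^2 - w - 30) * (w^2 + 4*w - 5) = w^5 + 10*w^4 + 18*w^3 - 64*w^2 - 115*w + 150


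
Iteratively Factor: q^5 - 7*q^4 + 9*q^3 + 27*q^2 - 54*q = (q + 2)*(q^4 - 9*q^3 + 27*q^2 - 27*q) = q*(q + 2)*(q^3 - 9*q^2 + 27*q - 27) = q*(q - 3)*(q + 2)*(q^2 - 6*q + 9) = q*(q - 3)^2*(q + 2)*(q - 3)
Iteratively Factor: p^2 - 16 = (p - 4)*(p + 4)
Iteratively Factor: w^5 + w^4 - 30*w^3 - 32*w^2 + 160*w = (w)*(w^4 + w^3 - 30*w^2 - 32*w + 160) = w*(w - 2)*(w^3 + 3*w^2 - 24*w - 80) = w*(w - 2)*(w + 4)*(w^2 - w - 20) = w*(w - 2)*(w + 4)^2*(w - 5)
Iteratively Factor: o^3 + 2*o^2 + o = (o)*(o^2 + 2*o + 1) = o*(o + 1)*(o + 1)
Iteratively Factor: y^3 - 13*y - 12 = (y - 4)*(y^2 + 4*y + 3) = (y - 4)*(y + 1)*(y + 3)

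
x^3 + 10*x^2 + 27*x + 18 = (x + 1)*(x + 3)*(x + 6)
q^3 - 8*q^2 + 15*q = q*(q - 5)*(q - 3)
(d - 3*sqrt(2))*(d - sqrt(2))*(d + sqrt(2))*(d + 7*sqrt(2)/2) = d^4 + sqrt(2)*d^3/2 - 23*d^2 - sqrt(2)*d + 42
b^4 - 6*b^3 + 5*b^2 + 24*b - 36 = (b - 3)^2*(b - 2)*(b + 2)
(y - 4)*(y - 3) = y^2 - 7*y + 12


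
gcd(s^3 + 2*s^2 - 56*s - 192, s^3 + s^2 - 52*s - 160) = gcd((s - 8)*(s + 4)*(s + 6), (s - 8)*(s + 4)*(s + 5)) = s^2 - 4*s - 32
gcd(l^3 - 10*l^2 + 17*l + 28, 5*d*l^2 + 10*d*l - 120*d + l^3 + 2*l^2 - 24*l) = l - 4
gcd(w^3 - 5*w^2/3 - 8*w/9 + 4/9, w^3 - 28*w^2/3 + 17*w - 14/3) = w^2 - 7*w/3 + 2/3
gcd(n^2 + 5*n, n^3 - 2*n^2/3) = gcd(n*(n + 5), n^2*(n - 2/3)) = n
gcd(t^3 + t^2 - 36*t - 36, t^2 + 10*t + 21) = 1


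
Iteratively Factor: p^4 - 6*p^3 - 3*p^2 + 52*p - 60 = (p - 2)*(p^3 - 4*p^2 - 11*p + 30) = (p - 2)*(p + 3)*(p^2 - 7*p + 10) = (p - 5)*(p - 2)*(p + 3)*(p - 2)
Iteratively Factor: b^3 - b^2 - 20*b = (b + 4)*(b^2 - 5*b) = (b - 5)*(b + 4)*(b)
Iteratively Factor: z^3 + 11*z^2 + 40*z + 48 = (z + 4)*(z^2 + 7*z + 12) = (z + 4)^2*(z + 3)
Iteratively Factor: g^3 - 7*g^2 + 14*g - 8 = (g - 1)*(g^2 - 6*g + 8) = (g - 2)*(g - 1)*(g - 4)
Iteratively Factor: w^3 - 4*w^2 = (w - 4)*(w^2) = w*(w - 4)*(w)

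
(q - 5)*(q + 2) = q^2 - 3*q - 10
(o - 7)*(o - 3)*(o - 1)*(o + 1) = o^4 - 10*o^3 + 20*o^2 + 10*o - 21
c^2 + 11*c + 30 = (c + 5)*(c + 6)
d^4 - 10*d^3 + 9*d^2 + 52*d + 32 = (d - 8)*(d - 4)*(d + 1)^2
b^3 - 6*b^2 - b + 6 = (b - 6)*(b - 1)*(b + 1)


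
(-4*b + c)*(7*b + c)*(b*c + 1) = -28*b^3*c + 3*b^2*c^2 - 28*b^2 + b*c^3 + 3*b*c + c^2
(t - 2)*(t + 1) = t^2 - t - 2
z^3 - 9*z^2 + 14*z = z*(z - 7)*(z - 2)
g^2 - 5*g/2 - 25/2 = (g - 5)*(g + 5/2)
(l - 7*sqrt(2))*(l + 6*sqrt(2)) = l^2 - sqrt(2)*l - 84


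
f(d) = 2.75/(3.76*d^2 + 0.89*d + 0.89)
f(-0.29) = 2.90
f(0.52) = 1.16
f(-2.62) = 0.11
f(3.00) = 0.07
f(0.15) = 2.48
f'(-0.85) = 1.86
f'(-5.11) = 0.01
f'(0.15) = -4.52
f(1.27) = 0.34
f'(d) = 2.75*(-7.52*d - 0.89)/(3.76*d^2 + 0.89*d + 0.89)^2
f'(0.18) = -4.49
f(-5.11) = 0.03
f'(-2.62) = 0.09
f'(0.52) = -2.35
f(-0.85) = 0.96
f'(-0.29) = 3.95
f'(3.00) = -0.05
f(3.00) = 0.07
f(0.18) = 2.35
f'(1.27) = -0.44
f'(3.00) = -0.05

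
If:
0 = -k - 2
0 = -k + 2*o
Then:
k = -2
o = -1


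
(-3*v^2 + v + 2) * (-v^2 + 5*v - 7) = 3*v^4 - 16*v^3 + 24*v^2 + 3*v - 14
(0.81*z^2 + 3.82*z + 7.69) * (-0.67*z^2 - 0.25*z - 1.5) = -0.5427*z^4 - 2.7619*z^3 - 7.3223*z^2 - 7.6525*z - 11.535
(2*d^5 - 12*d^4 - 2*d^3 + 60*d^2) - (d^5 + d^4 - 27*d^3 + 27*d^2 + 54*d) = d^5 - 13*d^4 + 25*d^3 + 33*d^2 - 54*d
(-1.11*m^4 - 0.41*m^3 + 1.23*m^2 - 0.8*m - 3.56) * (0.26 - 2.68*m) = 2.9748*m^5 + 0.8102*m^4 - 3.403*m^3 + 2.4638*m^2 + 9.3328*m - 0.9256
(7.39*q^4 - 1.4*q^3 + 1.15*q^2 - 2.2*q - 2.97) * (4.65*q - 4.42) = 34.3635*q^5 - 39.1738*q^4 + 11.5355*q^3 - 15.313*q^2 - 4.0865*q + 13.1274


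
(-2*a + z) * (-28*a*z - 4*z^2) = 56*a^2*z - 20*a*z^2 - 4*z^3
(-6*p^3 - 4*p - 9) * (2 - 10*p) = 60*p^4 - 12*p^3 + 40*p^2 + 82*p - 18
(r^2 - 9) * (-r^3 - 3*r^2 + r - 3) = -r^5 - 3*r^4 + 10*r^3 + 24*r^2 - 9*r + 27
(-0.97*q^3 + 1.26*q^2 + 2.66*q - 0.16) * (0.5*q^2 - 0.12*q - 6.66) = -0.485*q^5 + 0.7464*q^4 + 7.639*q^3 - 8.7908*q^2 - 17.6964*q + 1.0656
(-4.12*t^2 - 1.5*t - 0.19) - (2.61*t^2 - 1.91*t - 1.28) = -6.73*t^2 + 0.41*t + 1.09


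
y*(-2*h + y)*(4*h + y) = -8*h^2*y + 2*h*y^2 + y^3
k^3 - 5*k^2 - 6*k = k*(k - 6)*(k + 1)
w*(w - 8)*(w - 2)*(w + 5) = w^4 - 5*w^3 - 34*w^2 + 80*w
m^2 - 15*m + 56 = (m - 8)*(m - 7)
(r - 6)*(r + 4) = r^2 - 2*r - 24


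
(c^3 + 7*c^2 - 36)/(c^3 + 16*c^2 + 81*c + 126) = (c - 2)/(c + 7)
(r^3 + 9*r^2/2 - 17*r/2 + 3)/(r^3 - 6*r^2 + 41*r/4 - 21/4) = 2*(2*r^2 + 11*r - 6)/(4*r^2 - 20*r + 21)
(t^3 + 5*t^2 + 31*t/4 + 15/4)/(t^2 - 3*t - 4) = (t^2 + 4*t + 15/4)/(t - 4)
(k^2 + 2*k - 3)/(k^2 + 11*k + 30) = (k^2 + 2*k - 3)/(k^2 + 11*k + 30)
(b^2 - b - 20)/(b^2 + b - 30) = (b + 4)/(b + 6)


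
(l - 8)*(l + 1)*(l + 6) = l^3 - l^2 - 50*l - 48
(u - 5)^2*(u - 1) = u^3 - 11*u^2 + 35*u - 25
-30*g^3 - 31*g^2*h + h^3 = (-6*g + h)*(g + h)*(5*g + h)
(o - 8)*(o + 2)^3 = o^4 - 2*o^3 - 36*o^2 - 88*o - 64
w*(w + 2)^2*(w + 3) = w^4 + 7*w^3 + 16*w^2 + 12*w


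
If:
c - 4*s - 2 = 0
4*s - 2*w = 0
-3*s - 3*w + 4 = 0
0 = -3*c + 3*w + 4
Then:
No Solution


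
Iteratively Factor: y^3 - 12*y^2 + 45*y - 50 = (y - 5)*(y^2 - 7*y + 10) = (y - 5)*(y - 2)*(y - 5)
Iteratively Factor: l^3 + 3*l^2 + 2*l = (l)*(l^2 + 3*l + 2) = l*(l + 1)*(l + 2)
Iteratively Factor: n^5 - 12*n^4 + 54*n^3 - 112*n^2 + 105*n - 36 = (n - 1)*(n^4 - 11*n^3 + 43*n^2 - 69*n + 36) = (n - 3)*(n - 1)*(n^3 - 8*n^2 + 19*n - 12) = (n - 3)^2*(n - 1)*(n^2 - 5*n + 4) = (n - 3)^2*(n - 1)^2*(n - 4)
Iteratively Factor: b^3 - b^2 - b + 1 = (b - 1)*(b^2 - 1) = (b - 1)^2*(b + 1)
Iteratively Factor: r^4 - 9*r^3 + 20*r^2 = (r - 5)*(r^3 - 4*r^2) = r*(r - 5)*(r^2 - 4*r) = r*(r - 5)*(r - 4)*(r)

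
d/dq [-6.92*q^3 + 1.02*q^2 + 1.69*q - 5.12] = -20.76*q^2 + 2.04*q + 1.69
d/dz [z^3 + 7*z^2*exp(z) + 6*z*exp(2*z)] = 7*z^2*exp(z) + 3*z^2 + 12*z*exp(2*z) + 14*z*exp(z) + 6*exp(2*z)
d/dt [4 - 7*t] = -7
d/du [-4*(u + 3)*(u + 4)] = -8*u - 28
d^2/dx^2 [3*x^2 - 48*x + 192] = 6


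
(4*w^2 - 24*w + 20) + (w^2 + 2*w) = 5*w^2 - 22*w + 20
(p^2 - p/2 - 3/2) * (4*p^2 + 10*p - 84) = 4*p^4 + 8*p^3 - 95*p^2 + 27*p + 126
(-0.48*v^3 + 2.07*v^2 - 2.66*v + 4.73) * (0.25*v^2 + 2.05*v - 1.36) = -0.12*v^5 - 0.4665*v^4 + 4.2313*v^3 - 7.0857*v^2 + 13.3141*v - 6.4328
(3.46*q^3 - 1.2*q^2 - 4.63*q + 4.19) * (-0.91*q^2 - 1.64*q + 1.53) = -3.1486*q^5 - 4.5824*q^4 + 11.4751*q^3 + 1.9443*q^2 - 13.9555*q + 6.4107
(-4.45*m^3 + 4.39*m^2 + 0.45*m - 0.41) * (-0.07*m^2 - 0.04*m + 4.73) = 0.3115*m^5 - 0.1293*m^4 - 21.2556*m^3 + 20.7754*m^2 + 2.1449*m - 1.9393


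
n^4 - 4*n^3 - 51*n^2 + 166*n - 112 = (n - 8)*(n - 2)*(n - 1)*(n + 7)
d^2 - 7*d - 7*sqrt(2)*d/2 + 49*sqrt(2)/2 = (d - 7)*(d - 7*sqrt(2)/2)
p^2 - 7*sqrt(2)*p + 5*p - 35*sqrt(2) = (p + 5)*(p - 7*sqrt(2))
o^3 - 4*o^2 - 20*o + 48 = (o - 6)*(o - 2)*(o + 4)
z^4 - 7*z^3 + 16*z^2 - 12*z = z*(z - 3)*(z - 2)^2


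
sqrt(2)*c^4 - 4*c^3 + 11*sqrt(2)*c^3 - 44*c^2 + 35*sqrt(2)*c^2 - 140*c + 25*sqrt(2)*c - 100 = (c + 5)^2*(c - 2*sqrt(2))*(sqrt(2)*c + sqrt(2))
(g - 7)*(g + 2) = g^2 - 5*g - 14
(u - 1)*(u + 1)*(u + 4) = u^3 + 4*u^2 - u - 4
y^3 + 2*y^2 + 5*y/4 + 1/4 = (y + 1/2)^2*(y + 1)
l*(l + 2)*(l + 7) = l^3 + 9*l^2 + 14*l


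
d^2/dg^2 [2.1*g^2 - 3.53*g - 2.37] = 4.20000000000000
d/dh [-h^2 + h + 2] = 1 - 2*h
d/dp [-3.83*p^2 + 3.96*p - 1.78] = 3.96 - 7.66*p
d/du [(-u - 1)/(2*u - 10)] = 3/(u^2 - 10*u + 25)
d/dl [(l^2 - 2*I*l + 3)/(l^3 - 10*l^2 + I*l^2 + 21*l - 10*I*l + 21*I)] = (-l^2 + 6*I*l + 21 - 30*I)/(l^4 - 20*l^3 + 142*l^2 - 420*l + 441)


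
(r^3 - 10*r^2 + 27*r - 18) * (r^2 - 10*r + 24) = r^5 - 20*r^4 + 151*r^3 - 528*r^2 + 828*r - 432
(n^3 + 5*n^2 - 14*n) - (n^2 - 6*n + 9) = n^3 + 4*n^2 - 8*n - 9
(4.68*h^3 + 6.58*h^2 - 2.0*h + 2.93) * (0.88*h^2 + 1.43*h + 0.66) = 4.1184*h^5 + 12.4828*h^4 + 10.7382*h^3 + 4.0612*h^2 + 2.8699*h + 1.9338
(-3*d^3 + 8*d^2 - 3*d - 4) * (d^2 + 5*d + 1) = -3*d^5 - 7*d^4 + 34*d^3 - 11*d^2 - 23*d - 4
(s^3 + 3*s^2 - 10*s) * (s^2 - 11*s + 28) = s^5 - 8*s^4 - 15*s^3 + 194*s^2 - 280*s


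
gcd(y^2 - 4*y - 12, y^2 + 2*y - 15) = 1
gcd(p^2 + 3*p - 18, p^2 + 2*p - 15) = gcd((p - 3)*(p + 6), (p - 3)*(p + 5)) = p - 3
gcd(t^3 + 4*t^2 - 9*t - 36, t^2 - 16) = t + 4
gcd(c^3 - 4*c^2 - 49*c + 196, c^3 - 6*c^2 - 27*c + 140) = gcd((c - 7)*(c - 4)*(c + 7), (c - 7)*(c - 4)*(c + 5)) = c^2 - 11*c + 28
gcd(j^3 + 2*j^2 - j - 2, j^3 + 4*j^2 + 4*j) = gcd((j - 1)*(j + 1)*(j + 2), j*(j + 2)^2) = j + 2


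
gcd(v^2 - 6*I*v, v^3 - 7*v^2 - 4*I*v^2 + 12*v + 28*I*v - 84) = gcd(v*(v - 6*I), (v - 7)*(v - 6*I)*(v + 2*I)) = v - 6*I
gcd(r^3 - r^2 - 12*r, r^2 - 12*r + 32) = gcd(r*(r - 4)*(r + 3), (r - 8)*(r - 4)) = r - 4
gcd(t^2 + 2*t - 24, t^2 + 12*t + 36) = t + 6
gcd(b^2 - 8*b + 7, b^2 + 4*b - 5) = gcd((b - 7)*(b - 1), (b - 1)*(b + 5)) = b - 1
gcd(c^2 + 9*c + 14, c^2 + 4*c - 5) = 1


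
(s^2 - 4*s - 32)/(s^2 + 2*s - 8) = (s - 8)/(s - 2)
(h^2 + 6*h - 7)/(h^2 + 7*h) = (h - 1)/h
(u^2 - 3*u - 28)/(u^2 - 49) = (u + 4)/(u + 7)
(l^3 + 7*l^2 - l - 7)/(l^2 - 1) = l + 7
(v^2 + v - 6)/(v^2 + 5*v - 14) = (v + 3)/(v + 7)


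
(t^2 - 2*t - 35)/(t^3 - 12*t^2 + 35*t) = (t + 5)/(t*(t - 5))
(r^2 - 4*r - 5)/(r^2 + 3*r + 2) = (r - 5)/(r + 2)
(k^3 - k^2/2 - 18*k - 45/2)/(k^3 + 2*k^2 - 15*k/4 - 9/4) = 2*(2*k^2 - 7*k - 15)/(4*k^2 - 4*k - 3)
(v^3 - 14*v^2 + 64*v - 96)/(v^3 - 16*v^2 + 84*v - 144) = (v - 4)/(v - 6)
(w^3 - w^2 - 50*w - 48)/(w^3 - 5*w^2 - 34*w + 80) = (w^2 + 7*w + 6)/(w^2 + 3*w - 10)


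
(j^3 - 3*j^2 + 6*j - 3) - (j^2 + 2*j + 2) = j^3 - 4*j^2 + 4*j - 5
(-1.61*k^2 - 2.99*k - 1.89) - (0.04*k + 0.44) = -1.61*k^2 - 3.03*k - 2.33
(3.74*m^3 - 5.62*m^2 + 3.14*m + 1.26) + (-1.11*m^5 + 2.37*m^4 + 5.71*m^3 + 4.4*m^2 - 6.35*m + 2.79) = -1.11*m^5 + 2.37*m^4 + 9.45*m^3 - 1.22*m^2 - 3.21*m + 4.05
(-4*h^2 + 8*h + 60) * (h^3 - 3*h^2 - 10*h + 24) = -4*h^5 + 20*h^4 + 76*h^3 - 356*h^2 - 408*h + 1440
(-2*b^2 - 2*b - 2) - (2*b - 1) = -2*b^2 - 4*b - 1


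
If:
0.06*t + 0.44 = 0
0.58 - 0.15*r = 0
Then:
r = 3.87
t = -7.33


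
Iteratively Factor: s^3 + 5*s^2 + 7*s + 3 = (s + 1)*(s^2 + 4*s + 3) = (s + 1)*(s + 3)*(s + 1)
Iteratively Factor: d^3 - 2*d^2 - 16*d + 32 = (d - 2)*(d^2 - 16) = (d - 2)*(d + 4)*(d - 4)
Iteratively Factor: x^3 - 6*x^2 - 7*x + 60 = (x - 5)*(x^2 - x - 12) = (x - 5)*(x - 4)*(x + 3)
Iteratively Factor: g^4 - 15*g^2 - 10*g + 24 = (g - 4)*(g^3 + 4*g^2 + g - 6) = (g - 4)*(g + 2)*(g^2 + 2*g - 3) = (g - 4)*(g - 1)*(g + 2)*(g + 3)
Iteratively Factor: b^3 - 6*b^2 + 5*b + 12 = (b + 1)*(b^2 - 7*b + 12) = (b - 4)*(b + 1)*(b - 3)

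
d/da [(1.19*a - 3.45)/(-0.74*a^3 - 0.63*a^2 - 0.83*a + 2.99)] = (1.7612*a^3 - 6.9093*a^2 - 4.347*a + 0.6946)/(0.5476*a^6 + 0.9324*a^5 + 1.6253*a^4 - 3.3794*a^3 - 3.0785*a^2 - 4.9634*a + 8.9401)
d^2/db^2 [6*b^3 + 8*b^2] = 36*b + 16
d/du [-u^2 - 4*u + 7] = -2*u - 4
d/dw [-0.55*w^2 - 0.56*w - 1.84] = -1.1*w - 0.56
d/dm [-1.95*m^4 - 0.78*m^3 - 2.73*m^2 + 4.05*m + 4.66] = -7.8*m^3 - 2.34*m^2 - 5.46*m + 4.05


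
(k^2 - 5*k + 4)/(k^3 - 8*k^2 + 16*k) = (k - 1)/(k*(k - 4))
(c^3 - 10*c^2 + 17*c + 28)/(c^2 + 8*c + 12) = (c^3 - 10*c^2 + 17*c + 28)/(c^2 + 8*c + 12)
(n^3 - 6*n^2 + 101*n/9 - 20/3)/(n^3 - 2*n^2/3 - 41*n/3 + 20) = (n - 4/3)/(n + 4)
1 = 1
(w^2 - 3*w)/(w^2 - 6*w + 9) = w/(w - 3)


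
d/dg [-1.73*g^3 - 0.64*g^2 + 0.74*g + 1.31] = -5.19*g^2 - 1.28*g + 0.74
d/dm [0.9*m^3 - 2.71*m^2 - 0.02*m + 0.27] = 2.7*m^2 - 5.42*m - 0.02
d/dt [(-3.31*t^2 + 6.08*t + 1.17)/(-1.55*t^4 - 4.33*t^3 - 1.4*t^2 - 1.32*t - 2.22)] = (-10.261*t^5 + 13.9397*t^4 + 59.9068*t^3 + 28.0795*t^2 + 17.9724*t - 11.9532)/(2.4025*t^8 + 13.423*t^7 + 23.0889*t^6 + 16.216*t^5 + 20.2732*t^4 + 22.9212*t^3 + 7.9584*t^2 + 5.8608*t + 4.9284)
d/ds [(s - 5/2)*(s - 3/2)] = 2*s - 4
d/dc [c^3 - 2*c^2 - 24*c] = 3*c^2 - 4*c - 24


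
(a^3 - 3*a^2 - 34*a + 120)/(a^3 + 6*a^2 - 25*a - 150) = (a - 4)/(a + 5)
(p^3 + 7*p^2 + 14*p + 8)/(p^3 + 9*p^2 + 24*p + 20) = (p^2 + 5*p + 4)/(p^2 + 7*p + 10)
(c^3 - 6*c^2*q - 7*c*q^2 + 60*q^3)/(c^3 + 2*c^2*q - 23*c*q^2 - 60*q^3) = (c - 4*q)/(c + 4*q)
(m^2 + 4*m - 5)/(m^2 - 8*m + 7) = (m + 5)/(m - 7)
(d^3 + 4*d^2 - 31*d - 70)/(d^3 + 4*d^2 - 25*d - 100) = (d^2 + 9*d + 14)/(d^2 + 9*d + 20)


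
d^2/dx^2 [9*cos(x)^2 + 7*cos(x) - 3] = -7*cos(x) - 18*cos(2*x)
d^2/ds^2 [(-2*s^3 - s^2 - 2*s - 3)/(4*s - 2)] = (-8*s^3 + 12*s^2 - 6*s - 17)/(8*s^3 - 12*s^2 + 6*s - 1)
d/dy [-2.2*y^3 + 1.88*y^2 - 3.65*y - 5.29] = -6.6*y^2 + 3.76*y - 3.65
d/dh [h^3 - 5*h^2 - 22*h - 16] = 3*h^2 - 10*h - 22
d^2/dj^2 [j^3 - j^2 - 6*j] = 6*j - 2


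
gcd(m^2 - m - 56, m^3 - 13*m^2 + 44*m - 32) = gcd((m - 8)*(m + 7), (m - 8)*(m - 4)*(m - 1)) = m - 8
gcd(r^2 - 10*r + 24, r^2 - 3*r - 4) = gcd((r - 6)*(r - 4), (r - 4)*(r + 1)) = r - 4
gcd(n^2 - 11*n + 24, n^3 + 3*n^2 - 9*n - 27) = n - 3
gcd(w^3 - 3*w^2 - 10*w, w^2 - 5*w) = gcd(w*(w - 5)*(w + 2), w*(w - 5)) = w^2 - 5*w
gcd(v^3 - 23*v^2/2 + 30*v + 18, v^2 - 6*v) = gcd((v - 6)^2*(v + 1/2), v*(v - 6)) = v - 6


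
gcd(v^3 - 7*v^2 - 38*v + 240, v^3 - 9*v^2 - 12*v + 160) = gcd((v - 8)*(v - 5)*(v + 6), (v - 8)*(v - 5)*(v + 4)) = v^2 - 13*v + 40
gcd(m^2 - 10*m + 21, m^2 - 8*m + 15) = m - 3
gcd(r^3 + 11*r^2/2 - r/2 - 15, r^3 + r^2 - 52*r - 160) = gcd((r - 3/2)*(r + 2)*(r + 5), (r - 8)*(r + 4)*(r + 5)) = r + 5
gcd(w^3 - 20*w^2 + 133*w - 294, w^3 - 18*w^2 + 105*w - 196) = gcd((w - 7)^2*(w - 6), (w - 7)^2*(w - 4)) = w^2 - 14*w + 49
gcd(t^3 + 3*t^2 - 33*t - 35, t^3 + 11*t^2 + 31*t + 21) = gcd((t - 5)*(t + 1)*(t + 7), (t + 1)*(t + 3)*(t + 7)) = t^2 + 8*t + 7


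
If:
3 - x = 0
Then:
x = 3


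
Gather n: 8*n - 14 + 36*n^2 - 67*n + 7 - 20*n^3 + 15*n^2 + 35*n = -20*n^3 + 51*n^2 - 24*n - 7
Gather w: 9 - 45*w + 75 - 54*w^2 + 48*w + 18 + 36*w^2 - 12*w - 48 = -18*w^2 - 9*w + 54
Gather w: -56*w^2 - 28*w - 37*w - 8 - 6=-56*w^2 - 65*w - 14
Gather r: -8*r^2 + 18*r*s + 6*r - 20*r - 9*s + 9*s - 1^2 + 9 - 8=-8*r^2 + r*(18*s - 14)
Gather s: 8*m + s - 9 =8*m + s - 9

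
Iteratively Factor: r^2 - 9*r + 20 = (r - 4)*(r - 5)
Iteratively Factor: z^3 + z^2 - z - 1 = (z - 1)*(z^2 + 2*z + 1) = (z - 1)*(z + 1)*(z + 1)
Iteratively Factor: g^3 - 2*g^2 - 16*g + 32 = (g + 4)*(g^2 - 6*g + 8) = (g - 4)*(g + 4)*(g - 2)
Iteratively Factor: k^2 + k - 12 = (k + 4)*(k - 3)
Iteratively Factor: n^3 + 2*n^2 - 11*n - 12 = (n + 4)*(n^2 - 2*n - 3) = (n + 1)*(n + 4)*(n - 3)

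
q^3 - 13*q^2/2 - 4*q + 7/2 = (q - 7)*(q - 1/2)*(q + 1)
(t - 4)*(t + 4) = t^2 - 16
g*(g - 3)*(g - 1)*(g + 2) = g^4 - 2*g^3 - 5*g^2 + 6*g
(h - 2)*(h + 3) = h^2 + h - 6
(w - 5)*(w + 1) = w^2 - 4*w - 5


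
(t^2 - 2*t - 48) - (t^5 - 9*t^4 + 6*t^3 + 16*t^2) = -t^5 + 9*t^4 - 6*t^3 - 15*t^2 - 2*t - 48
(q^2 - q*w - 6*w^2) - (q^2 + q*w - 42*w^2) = -2*q*w + 36*w^2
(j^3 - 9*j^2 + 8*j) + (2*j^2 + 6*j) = j^3 - 7*j^2 + 14*j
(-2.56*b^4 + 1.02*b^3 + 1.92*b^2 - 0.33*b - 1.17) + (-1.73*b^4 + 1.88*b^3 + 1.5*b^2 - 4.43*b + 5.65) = -4.29*b^4 + 2.9*b^3 + 3.42*b^2 - 4.76*b + 4.48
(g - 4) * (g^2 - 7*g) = g^3 - 11*g^2 + 28*g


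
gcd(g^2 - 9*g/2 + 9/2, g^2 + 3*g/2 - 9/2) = g - 3/2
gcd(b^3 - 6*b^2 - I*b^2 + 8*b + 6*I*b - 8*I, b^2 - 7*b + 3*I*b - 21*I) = 1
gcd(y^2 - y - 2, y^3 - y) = y + 1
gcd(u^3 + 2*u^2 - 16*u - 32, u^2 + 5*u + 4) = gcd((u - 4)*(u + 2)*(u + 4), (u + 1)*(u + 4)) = u + 4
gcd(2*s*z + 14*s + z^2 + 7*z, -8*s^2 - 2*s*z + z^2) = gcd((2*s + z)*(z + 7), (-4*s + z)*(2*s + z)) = 2*s + z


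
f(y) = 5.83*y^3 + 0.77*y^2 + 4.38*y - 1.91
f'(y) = 17.49*y^2 + 1.54*y + 4.38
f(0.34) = -0.10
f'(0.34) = 6.93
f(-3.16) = -192.02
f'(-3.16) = 174.16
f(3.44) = 259.59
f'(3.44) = 216.65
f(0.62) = 2.49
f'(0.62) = 12.06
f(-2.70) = -122.87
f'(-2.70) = 127.72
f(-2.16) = -66.53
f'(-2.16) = 82.65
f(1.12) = 12.15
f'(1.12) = 28.04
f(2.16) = 69.90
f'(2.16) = 89.31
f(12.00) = 10235.77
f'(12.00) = 2541.42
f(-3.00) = -165.53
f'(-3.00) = 157.17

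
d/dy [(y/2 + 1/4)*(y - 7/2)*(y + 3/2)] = 3*y^2/2 - 3*y/2 - 25/8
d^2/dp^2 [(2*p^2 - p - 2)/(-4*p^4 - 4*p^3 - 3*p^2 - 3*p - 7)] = 2*(-96*p^8 + 440*p^6 + 708*p^5 + 1152*p^4 + 367*p^3 - 252*p^2 - 177*p - 143)/(64*p^12 + 192*p^11 + 336*p^10 + 496*p^9 + 876*p^8 + 1140*p^7 + 1191*p^6 + 1197*p^5 + 1362*p^4 + 993*p^3 + 630*p^2 + 441*p + 343)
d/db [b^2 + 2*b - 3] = 2*b + 2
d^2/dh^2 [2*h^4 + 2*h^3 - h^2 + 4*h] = 24*h^2 + 12*h - 2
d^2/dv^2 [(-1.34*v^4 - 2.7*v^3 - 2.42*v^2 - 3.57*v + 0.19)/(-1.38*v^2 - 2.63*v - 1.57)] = (5.10379199999999*v^6 + 29.180376*v^5 + 73.03134*v^4 + 110.210644*v^3 + 72.896964*v^2 - 10.614708*v - 19.356772)/(2.628072*v^6 + 15.025716*v^5 + 37.60569*v^4 + 52.380395*v^3 + 42.783285*v^2 + 19.448061*v + 3.869893)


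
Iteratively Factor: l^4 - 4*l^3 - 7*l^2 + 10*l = (l + 2)*(l^3 - 6*l^2 + 5*l) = (l - 1)*(l + 2)*(l^2 - 5*l) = l*(l - 1)*(l + 2)*(l - 5)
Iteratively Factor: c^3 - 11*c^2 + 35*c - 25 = (c - 5)*(c^2 - 6*c + 5) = (c - 5)*(c - 1)*(c - 5)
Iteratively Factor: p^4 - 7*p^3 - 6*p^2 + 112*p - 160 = (p - 4)*(p^3 - 3*p^2 - 18*p + 40) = (p - 4)*(p - 2)*(p^2 - p - 20) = (p - 4)*(p - 2)*(p + 4)*(p - 5)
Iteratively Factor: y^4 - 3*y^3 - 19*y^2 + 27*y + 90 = (y - 5)*(y^3 + 2*y^2 - 9*y - 18) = (y - 5)*(y - 3)*(y^2 + 5*y + 6) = (y - 5)*(y - 3)*(y + 3)*(y + 2)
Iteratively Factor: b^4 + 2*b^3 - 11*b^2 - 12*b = (b + 1)*(b^3 + b^2 - 12*b) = (b - 3)*(b + 1)*(b^2 + 4*b) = (b - 3)*(b + 1)*(b + 4)*(b)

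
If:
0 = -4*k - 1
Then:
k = -1/4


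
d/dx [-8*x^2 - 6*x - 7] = -16*x - 6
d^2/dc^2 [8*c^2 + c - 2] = 16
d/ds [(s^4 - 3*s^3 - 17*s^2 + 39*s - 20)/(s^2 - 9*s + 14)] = 2*(s^5 - 15*s^4 + 55*s^3 - 6*s^2 - 218*s + 183)/(s^4 - 18*s^3 + 109*s^2 - 252*s + 196)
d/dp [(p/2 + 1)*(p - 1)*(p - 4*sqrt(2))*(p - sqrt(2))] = 2*p^3 - 15*sqrt(2)*p^2/2 + 3*p^2/2 - 5*sqrt(2)*p + 6*p + 4 + 5*sqrt(2)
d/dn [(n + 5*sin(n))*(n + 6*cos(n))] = -(n + 5*sin(n))*(6*sin(n) - 1) + (n + 6*cos(n))*(5*cos(n) + 1)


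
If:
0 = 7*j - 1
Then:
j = 1/7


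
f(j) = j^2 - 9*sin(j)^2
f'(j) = 2*j - 18*sin(j)*cos(j)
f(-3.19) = 10.16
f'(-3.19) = -5.51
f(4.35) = 11.05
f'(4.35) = 2.73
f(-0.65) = -2.87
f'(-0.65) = 7.37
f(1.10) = -5.94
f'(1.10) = -5.08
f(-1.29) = -6.64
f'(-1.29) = 2.21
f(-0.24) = -0.45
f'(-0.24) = 3.68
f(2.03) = -3.11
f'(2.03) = 11.21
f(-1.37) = -6.77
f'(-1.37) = 0.78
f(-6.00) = 35.30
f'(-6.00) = -16.83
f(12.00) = 141.41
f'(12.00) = 32.15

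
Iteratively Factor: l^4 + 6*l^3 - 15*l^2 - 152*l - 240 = (l - 5)*(l^3 + 11*l^2 + 40*l + 48) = (l - 5)*(l + 4)*(l^2 + 7*l + 12) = (l - 5)*(l + 4)^2*(l + 3)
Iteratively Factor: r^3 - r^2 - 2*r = (r)*(r^2 - r - 2) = r*(r + 1)*(r - 2)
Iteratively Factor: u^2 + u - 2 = (u - 1)*(u + 2)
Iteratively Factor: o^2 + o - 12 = (o + 4)*(o - 3)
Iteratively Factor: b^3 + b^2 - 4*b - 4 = (b - 2)*(b^2 + 3*b + 2) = (b - 2)*(b + 1)*(b + 2)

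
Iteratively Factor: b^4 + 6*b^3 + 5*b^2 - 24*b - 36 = (b + 3)*(b^3 + 3*b^2 - 4*b - 12) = (b + 3)^2*(b^2 - 4) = (b + 2)*(b + 3)^2*(b - 2)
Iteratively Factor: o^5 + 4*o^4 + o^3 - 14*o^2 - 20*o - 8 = (o + 2)*(o^4 + 2*o^3 - 3*o^2 - 8*o - 4) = (o + 2)^2*(o^3 - 3*o - 2) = (o + 1)*(o + 2)^2*(o^2 - o - 2) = (o + 1)^2*(o + 2)^2*(o - 2)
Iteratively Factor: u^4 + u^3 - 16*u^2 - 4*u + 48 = (u - 3)*(u^3 + 4*u^2 - 4*u - 16) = (u - 3)*(u - 2)*(u^2 + 6*u + 8) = (u - 3)*(u - 2)*(u + 4)*(u + 2)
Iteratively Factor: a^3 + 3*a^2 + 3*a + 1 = (a + 1)*(a^2 + 2*a + 1) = (a + 1)^2*(a + 1)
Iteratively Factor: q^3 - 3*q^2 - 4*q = (q + 1)*(q^2 - 4*q) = q*(q + 1)*(q - 4)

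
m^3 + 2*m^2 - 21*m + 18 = (m - 3)*(m - 1)*(m + 6)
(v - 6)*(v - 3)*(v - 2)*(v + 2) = v^4 - 9*v^3 + 14*v^2 + 36*v - 72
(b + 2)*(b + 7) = b^2 + 9*b + 14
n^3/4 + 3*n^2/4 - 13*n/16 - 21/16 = (n/4 + 1/4)*(n - 3/2)*(n + 7/2)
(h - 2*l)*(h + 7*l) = h^2 + 5*h*l - 14*l^2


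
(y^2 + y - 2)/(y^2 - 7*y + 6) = (y + 2)/(y - 6)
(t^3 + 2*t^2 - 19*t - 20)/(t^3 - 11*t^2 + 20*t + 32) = (t + 5)/(t - 8)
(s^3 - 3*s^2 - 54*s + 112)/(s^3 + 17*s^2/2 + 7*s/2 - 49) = 2*(s - 8)/(2*s + 7)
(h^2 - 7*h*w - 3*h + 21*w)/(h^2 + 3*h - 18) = (h - 7*w)/(h + 6)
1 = 1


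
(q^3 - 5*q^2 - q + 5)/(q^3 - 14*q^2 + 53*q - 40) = (q + 1)/(q - 8)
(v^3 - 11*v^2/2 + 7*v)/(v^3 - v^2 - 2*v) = (v - 7/2)/(v + 1)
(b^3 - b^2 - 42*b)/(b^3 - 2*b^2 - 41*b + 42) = b/(b - 1)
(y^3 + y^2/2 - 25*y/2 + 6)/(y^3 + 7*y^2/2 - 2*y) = (y - 3)/y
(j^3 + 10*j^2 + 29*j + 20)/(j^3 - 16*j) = (j^2 + 6*j + 5)/(j*(j - 4))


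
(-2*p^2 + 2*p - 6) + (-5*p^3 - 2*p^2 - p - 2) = -5*p^3 - 4*p^2 + p - 8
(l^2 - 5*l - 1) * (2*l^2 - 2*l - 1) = 2*l^4 - 12*l^3 + 7*l^2 + 7*l + 1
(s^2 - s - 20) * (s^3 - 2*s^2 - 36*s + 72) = s^5 - 3*s^4 - 54*s^3 + 148*s^2 + 648*s - 1440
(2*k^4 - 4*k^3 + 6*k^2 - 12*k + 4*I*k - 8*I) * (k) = 2*k^5 - 4*k^4 + 6*k^3 - 12*k^2 + 4*I*k^2 - 8*I*k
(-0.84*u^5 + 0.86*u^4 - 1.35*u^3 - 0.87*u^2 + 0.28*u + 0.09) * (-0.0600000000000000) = 0.0504*u^5 - 0.0516*u^4 + 0.081*u^3 + 0.0522*u^2 - 0.0168*u - 0.0054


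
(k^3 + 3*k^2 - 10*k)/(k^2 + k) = (k^2 + 3*k - 10)/(k + 1)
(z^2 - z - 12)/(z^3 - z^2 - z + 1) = (z^2 - z - 12)/(z^3 - z^2 - z + 1)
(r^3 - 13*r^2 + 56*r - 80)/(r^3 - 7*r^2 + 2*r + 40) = (r - 4)/(r + 2)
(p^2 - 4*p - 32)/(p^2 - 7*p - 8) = (p + 4)/(p + 1)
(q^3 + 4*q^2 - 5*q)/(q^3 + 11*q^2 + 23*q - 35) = q/(q + 7)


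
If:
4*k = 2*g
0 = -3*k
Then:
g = 0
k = 0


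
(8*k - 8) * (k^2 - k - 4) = 8*k^3 - 16*k^2 - 24*k + 32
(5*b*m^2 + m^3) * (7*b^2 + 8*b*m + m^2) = 35*b^3*m^2 + 47*b^2*m^3 + 13*b*m^4 + m^5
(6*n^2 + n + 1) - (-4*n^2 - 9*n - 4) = 10*n^2 + 10*n + 5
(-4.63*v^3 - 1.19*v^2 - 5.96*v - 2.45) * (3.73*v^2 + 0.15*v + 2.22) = -17.2699*v^5 - 5.1332*v^4 - 32.6879*v^3 - 12.6743*v^2 - 13.5987*v - 5.439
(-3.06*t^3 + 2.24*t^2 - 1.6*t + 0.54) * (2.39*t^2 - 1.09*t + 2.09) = -7.3134*t^5 + 8.689*t^4 - 12.661*t^3 + 7.7162*t^2 - 3.9326*t + 1.1286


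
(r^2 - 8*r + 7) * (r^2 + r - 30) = r^4 - 7*r^3 - 31*r^2 + 247*r - 210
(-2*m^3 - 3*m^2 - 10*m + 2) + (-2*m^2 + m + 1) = -2*m^3 - 5*m^2 - 9*m + 3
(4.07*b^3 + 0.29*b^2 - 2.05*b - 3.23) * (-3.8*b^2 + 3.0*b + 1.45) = -15.466*b^5 + 11.108*b^4 + 14.5615*b^3 + 6.5445*b^2 - 12.6625*b - 4.6835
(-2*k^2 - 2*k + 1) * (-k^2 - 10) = 2*k^4 + 2*k^3 + 19*k^2 + 20*k - 10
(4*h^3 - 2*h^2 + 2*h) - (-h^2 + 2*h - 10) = 4*h^3 - h^2 + 10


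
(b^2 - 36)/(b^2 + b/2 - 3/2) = 2*(b^2 - 36)/(2*b^2 + b - 3)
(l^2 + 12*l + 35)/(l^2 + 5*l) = (l + 7)/l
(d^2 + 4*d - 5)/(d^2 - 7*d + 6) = (d + 5)/(d - 6)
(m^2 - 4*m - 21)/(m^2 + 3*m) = (m - 7)/m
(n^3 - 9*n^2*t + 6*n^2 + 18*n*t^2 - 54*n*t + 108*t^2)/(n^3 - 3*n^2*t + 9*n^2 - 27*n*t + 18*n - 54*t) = (n - 6*t)/(n + 3)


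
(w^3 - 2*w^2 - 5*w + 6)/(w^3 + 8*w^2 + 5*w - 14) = (w - 3)/(w + 7)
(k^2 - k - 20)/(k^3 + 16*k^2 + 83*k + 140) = (k - 5)/(k^2 + 12*k + 35)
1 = 1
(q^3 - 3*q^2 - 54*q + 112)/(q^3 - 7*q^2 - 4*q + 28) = (q^2 - q - 56)/(q^2 - 5*q - 14)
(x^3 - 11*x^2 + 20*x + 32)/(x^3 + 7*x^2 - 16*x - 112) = (x^2 - 7*x - 8)/(x^2 + 11*x + 28)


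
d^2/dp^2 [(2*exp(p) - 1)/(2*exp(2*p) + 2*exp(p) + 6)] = (2*exp(4*p) - 6*exp(3*p) - 39*exp(2*p) + 5*exp(p) + 21)*exp(p)/(2*(exp(6*p) + 3*exp(5*p) + 12*exp(4*p) + 19*exp(3*p) + 36*exp(2*p) + 27*exp(p) + 27))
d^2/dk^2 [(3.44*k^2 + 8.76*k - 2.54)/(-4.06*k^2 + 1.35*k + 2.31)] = (5.6843418860808e-14*k^4 - 326.501952*k^3 + 57.63576*k^2 - 576.469656*k + 74.82534)/(66.923416*k^6 - 66.75858*k^5 - 92.033298*k^4 + 73.506285*k^3 + 52.363773*k^2 - 21.611205*k - 12.326391)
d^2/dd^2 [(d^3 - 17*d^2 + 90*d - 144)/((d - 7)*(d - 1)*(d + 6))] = 6*(-5*d^6 + 131*d^5 - 1249*d^4 + 4837*d^3 - 5382*d^2 + 3564*d - 43056)/(d^9 - 6*d^8 - 111*d^7 + 610*d^6 + 4047*d^5 - 19914*d^4 - 42965*d^3 + 201222*d^2 - 216972*d + 74088)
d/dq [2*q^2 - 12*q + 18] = 4*q - 12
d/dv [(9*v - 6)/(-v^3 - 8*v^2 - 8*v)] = 6*(3*v^3 + 9*v^2 - 16*v - 8)/(v^2*(v^4 + 16*v^3 + 80*v^2 + 128*v + 64))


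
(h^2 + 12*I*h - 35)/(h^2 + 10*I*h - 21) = (h + 5*I)/(h + 3*I)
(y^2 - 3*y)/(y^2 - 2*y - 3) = y/(y + 1)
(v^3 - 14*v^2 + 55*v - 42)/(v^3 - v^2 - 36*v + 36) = (v - 7)/(v + 6)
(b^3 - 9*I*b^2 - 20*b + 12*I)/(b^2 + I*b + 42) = (b^2 - 3*I*b - 2)/(b + 7*I)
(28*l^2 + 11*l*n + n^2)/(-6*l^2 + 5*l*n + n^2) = (28*l^2 + 11*l*n + n^2)/(-6*l^2 + 5*l*n + n^2)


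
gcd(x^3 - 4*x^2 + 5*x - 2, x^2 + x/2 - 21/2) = 1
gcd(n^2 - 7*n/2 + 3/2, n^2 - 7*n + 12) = n - 3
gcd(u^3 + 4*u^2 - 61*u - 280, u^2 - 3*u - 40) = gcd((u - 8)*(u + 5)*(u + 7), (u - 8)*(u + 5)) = u^2 - 3*u - 40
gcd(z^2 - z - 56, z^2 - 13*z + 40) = z - 8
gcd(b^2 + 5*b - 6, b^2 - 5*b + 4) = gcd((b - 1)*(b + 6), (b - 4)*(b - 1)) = b - 1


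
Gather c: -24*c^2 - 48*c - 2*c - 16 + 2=-24*c^2 - 50*c - 14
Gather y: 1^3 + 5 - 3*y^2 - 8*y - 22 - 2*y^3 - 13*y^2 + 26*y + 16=-2*y^3 - 16*y^2 + 18*y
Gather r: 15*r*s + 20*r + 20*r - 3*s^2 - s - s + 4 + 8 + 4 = r*(15*s + 40) - 3*s^2 - 2*s + 16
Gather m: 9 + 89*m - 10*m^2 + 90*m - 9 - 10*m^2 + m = -20*m^2 + 180*m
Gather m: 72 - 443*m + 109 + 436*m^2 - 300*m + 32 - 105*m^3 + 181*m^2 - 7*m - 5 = -105*m^3 + 617*m^2 - 750*m + 208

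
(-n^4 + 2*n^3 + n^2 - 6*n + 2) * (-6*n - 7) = 6*n^5 - 5*n^4 - 20*n^3 + 29*n^2 + 30*n - 14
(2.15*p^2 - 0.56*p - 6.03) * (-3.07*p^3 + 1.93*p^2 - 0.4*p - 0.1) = -6.6005*p^5 + 5.8687*p^4 + 16.5713*p^3 - 11.6289*p^2 + 2.468*p + 0.603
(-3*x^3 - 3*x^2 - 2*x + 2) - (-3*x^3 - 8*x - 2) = -3*x^2 + 6*x + 4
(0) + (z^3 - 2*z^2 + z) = z^3 - 2*z^2 + z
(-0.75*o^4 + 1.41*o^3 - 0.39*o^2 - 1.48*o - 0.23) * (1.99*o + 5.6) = -1.4925*o^5 - 1.3941*o^4 + 7.1199*o^3 - 5.1292*o^2 - 8.7457*o - 1.288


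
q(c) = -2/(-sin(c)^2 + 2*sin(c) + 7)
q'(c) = -2*(2*sin(c)*cos(c) - 2*cos(c))/(-sin(c)^2 + 2*sin(c) + 7)^2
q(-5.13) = -0.25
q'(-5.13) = 0.00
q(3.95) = -0.40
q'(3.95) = -0.19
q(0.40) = -0.26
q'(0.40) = 0.04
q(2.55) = -0.26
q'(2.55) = -0.02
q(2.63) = -0.26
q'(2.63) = -0.03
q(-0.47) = -0.34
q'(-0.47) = 0.15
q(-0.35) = -0.32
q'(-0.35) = 0.13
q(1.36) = -0.25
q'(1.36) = 0.00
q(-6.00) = -0.27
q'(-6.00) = 0.05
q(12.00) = -0.35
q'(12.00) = 0.16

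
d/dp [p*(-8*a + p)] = -8*a + 2*p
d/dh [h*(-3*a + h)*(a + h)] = -3*a^2 - 4*a*h + 3*h^2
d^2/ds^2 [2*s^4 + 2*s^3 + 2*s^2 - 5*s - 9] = 24*s^2 + 12*s + 4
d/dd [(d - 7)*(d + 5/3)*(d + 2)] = 3*d^2 - 20*d/3 - 67/3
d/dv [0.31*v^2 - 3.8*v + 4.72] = 0.62*v - 3.8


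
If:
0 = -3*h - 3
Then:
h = -1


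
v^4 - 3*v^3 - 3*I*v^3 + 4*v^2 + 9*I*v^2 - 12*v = v*(v - 3)*(v - 4*I)*(v + I)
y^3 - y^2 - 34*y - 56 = (y - 7)*(y + 2)*(y + 4)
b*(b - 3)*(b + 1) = b^3 - 2*b^2 - 3*b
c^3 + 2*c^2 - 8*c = c*(c - 2)*(c + 4)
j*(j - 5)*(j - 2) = j^3 - 7*j^2 + 10*j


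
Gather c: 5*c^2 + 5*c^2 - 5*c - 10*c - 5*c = 10*c^2 - 20*c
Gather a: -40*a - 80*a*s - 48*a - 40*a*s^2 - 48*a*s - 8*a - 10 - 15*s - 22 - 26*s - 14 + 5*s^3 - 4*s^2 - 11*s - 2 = a*(-40*s^2 - 128*s - 96) + 5*s^3 - 4*s^2 - 52*s - 48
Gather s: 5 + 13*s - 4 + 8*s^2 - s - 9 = 8*s^2 + 12*s - 8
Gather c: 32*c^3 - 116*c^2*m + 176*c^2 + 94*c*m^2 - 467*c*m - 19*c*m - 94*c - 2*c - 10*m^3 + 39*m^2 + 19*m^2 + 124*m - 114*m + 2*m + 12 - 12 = 32*c^3 + c^2*(176 - 116*m) + c*(94*m^2 - 486*m - 96) - 10*m^3 + 58*m^2 + 12*m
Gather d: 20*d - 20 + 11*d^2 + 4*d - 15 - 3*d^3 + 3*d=-3*d^3 + 11*d^2 + 27*d - 35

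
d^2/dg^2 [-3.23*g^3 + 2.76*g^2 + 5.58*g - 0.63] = 5.52 - 19.38*g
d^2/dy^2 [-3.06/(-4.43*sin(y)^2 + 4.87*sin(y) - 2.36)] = (-240.208776*sin(y)^4 + 198.050238*sin(y)^3 + 415.706202*sin(y)^2 - 431.269668*sin(y) + 81.164052)/(4.43*sin(y)^2 - 4.87*sin(y) + 2.36)^3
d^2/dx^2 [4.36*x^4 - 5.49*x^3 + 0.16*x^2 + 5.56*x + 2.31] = 52.32*x^2 - 32.94*x + 0.32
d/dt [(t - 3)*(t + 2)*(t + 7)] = 3*t^2 + 12*t - 13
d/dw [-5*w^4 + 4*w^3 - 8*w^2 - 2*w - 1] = -20*w^3 + 12*w^2 - 16*w - 2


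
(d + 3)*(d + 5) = d^2 + 8*d + 15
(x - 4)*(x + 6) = x^2 + 2*x - 24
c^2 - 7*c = c*(c - 7)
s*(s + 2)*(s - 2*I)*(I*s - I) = I*s^4 + 2*s^3 + I*s^3 + 2*s^2 - 2*I*s^2 - 4*s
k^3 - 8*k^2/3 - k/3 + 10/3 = (k - 2)*(k - 5/3)*(k + 1)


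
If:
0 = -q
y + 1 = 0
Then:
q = 0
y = -1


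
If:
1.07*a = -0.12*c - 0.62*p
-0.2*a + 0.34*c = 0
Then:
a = -0.543579164517793*p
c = -0.319752449716349*p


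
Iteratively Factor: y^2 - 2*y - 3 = (y - 3)*(y + 1)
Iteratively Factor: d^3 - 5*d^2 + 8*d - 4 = (d - 2)*(d^2 - 3*d + 2) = (d - 2)^2*(d - 1)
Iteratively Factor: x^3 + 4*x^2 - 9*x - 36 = (x + 4)*(x^2 - 9) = (x - 3)*(x + 4)*(x + 3)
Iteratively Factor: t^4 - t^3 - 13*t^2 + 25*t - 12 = (t - 1)*(t^3 - 13*t + 12) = (t - 1)*(t + 4)*(t^2 - 4*t + 3) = (t - 1)^2*(t + 4)*(t - 3)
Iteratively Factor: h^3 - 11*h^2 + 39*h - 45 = (h - 3)*(h^2 - 8*h + 15) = (h - 5)*(h - 3)*(h - 3)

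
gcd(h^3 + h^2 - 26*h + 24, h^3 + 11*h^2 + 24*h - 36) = h^2 + 5*h - 6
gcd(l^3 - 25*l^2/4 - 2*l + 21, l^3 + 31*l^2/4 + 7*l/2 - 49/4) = l + 7/4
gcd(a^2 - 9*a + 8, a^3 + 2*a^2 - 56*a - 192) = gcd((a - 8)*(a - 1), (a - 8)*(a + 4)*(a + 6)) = a - 8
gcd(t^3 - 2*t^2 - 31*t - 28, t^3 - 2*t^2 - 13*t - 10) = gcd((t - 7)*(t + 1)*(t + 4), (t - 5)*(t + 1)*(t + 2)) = t + 1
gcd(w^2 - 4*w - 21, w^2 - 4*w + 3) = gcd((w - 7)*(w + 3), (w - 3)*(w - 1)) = 1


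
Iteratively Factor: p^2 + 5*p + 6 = (p + 2)*(p + 3)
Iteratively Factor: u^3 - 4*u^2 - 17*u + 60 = (u - 3)*(u^2 - u - 20) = (u - 3)*(u + 4)*(u - 5)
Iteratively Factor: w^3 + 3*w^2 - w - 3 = (w - 1)*(w^2 + 4*w + 3) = (w - 1)*(w + 3)*(w + 1)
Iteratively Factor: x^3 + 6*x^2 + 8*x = (x + 4)*(x^2 + 2*x) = (x + 2)*(x + 4)*(x)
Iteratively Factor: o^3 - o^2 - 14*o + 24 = (o + 4)*(o^2 - 5*o + 6) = (o - 3)*(o + 4)*(o - 2)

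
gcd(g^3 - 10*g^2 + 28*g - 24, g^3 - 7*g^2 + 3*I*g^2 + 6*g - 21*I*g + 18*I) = g - 6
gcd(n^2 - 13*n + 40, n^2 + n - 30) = n - 5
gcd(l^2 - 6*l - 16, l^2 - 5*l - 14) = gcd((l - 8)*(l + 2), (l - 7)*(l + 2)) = l + 2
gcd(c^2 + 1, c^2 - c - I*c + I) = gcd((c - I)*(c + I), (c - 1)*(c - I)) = c - I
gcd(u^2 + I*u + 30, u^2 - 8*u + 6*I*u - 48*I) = u + 6*I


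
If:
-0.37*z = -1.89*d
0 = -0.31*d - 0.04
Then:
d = -0.13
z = -0.66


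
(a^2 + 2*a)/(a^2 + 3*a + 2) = a/(a + 1)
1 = 1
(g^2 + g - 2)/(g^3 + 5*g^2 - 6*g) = (g + 2)/(g*(g + 6))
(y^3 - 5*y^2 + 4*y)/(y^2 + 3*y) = (y^2 - 5*y + 4)/(y + 3)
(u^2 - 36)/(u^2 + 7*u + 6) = (u - 6)/(u + 1)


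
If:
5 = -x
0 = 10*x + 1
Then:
No Solution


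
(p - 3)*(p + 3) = p^2 - 9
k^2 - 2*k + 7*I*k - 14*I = (k - 2)*(k + 7*I)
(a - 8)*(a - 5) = a^2 - 13*a + 40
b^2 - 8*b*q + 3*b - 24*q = (b + 3)*(b - 8*q)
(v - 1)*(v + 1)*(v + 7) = v^3 + 7*v^2 - v - 7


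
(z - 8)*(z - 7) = z^2 - 15*z + 56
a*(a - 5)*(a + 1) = a^3 - 4*a^2 - 5*a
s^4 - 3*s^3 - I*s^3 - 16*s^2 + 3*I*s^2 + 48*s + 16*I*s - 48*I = (s - 4)*(s - 3)*(s + 4)*(s - I)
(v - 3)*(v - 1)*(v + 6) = v^3 + 2*v^2 - 21*v + 18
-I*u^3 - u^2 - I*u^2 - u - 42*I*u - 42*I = (u - 7*I)*(u + 6*I)*(-I*u - I)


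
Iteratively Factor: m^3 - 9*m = (m + 3)*(m^2 - 3*m) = (m - 3)*(m + 3)*(m)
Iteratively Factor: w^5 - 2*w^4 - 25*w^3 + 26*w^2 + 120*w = (w - 5)*(w^4 + 3*w^3 - 10*w^2 - 24*w) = (w - 5)*(w - 3)*(w^3 + 6*w^2 + 8*w) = (w - 5)*(w - 3)*(w + 2)*(w^2 + 4*w) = (w - 5)*(w - 3)*(w + 2)*(w + 4)*(w)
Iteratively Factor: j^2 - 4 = (j - 2)*(j + 2)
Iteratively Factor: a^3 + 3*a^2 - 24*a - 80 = (a - 5)*(a^2 + 8*a + 16) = (a - 5)*(a + 4)*(a + 4)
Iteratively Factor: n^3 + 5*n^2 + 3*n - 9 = (n + 3)*(n^2 + 2*n - 3) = (n - 1)*(n + 3)*(n + 3)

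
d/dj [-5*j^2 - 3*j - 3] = -10*j - 3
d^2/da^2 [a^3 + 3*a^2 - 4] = 6*a + 6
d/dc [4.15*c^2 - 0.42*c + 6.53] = 8.3*c - 0.42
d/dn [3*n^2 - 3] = 6*n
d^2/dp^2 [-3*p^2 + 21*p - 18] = -6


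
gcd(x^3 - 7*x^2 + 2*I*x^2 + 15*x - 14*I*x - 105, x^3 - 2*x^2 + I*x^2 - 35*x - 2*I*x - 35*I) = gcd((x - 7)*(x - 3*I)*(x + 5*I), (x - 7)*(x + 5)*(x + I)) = x - 7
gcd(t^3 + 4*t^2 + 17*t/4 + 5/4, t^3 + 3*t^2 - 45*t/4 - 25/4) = t + 1/2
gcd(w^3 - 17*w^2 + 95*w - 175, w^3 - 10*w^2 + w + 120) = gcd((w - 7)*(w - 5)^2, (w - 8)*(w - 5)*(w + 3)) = w - 5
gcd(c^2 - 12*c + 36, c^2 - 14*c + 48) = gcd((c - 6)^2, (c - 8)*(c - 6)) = c - 6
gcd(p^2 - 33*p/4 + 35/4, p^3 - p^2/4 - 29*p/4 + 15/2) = p - 5/4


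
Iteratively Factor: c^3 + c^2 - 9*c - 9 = (c + 3)*(c^2 - 2*c - 3) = (c - 3)*(c + 3)*(c + 1)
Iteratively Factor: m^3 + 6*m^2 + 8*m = (m + 4)*(m^2 + 2*m) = m*(m + 4)*(m + 2)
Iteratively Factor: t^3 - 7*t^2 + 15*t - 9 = (t - 3)*(t^2 - 4*t + 3) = (t - 3)^2*(t - 1)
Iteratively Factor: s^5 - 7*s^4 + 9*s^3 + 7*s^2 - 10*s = (s)*(s^4 - 7*s^3 + 9*s^2 + 7*s - 10) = s*(s - 1)*(s^3 - 6*s^2 + 3*s + 10) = s*(s - 2)*(s - 1)*(s^2 - 4*s - 5) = s*(s - 5)*(s - 2)*(s - 1)*(s + 1)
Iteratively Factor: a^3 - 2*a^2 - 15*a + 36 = (a - 3)*(a^2 + a - 12) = (a - 3)*(a + 4)*(a - 3)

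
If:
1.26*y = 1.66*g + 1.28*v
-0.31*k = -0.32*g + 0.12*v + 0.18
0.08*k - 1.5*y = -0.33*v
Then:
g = -3.94998100962729*y - 0.152187195534785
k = -6.44140231517413*y - 0.814142047987846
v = 6.1070066218604*y + 0.197367769209175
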